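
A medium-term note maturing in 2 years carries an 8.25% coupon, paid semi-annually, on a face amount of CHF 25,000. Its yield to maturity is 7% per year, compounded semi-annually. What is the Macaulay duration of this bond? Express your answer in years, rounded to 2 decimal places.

Periodic yield y = 0.035. Discount each cash flow and weight by its period:
  t   CF        PV=CF/(1+0.035)^t    t·PV
  1     1,031.25       996.3768       996.3768
  2     1,031.25       962.6829     1,925.3658
  3     1,031.25       930.1284     2,790.3852
  4    26,031.25    22,684.7305    90,738.9220
  Σ                 25,573.9186    96,451.0498
Price P = Σ PV = 25,573.9186.
Macaulay duration = Σ(t·PV) / P = 96,451.0498 / 25,573.9186 = 3.77146 half-year periods.
In years: 3.77146 / 2 = 1.88573 years.

1.89 years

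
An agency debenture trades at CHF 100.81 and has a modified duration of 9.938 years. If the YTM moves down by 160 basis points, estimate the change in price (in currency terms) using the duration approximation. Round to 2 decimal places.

+CHF 16.03

Duration approximation: ΔP/P ≈ -D_mod · Δy = -9.938 × (-0.016) = +0.159008.
ΔP ≈ 100.81 × (+0.159008) = +16.02959648.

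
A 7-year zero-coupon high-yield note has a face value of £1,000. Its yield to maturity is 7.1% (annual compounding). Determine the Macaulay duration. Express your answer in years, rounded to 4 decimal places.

A zero-coupon bond has a single cash flow at maturity, so its Macaulay duration equals its maturity: 7 years.

7.0000 years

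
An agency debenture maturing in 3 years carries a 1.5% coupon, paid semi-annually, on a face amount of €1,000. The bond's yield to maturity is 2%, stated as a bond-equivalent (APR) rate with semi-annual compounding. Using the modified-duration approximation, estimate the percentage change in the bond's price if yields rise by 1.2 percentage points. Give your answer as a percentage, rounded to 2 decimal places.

Periodic yield y = 0.01. Modified duration first:
  t   CF        PV=CF/(1+0.01)^t    t·PV
  1         7.50         7.4257         7.4257
  2         7.50         7.3522        14.7044
  3         7.50         7.2794        21.8383
  4         7.50         7.2074        28.8294
  5         7.50         7.1360        35.6800
  6     1,007.50       949.1106     5,694.6634
  Σ                    985.5113     5,803.1413
P = 985.5113; D_Mac = 5.88846 half-year periods = 2.94423 yrs; D_mod = 2.94423/(1+0.01) = 2.91508 yrs.
ΔP/P ≈ -D_mod · Δy = -2.91508 × (+0.012) = -0.034981 = -3.4981%.

-3.50%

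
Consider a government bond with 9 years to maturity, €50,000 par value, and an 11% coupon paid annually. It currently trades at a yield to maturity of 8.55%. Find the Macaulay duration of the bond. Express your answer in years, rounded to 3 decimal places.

6.346 years

Periodic yield y = 0.0855. Discount each cash flow and weight by its year:
  t   CF        PV=CF/(1+0.0855)^t    t·PV
  1     5,500.00     5,066.7895     5,066.7895
  2     5,500.00     4,667.7011     9,335.4021
  3     5,500.00     4,300.0470    12,900.1411
  4     5,500.00     3,961.3515    15,845.4059
  5     5,500.00     3,649.3335    18,246.6674
  6     5,500.00     3,361.8917    20,171.3504
  7     5,500.00     3,097.0905    21,679.6334
  8     5,500.00     2,853.1465    22,825.1718
  9    55,500.00    26,523.1153   238,708.0376
  Σ                 57,480.4665   364,778.5992
Price P = Σ PV = 57,480.4665.
Macaulay duration = Σ(t·PV) / P = 364,778.5992 / 57,480.4665 = 6.34613 years.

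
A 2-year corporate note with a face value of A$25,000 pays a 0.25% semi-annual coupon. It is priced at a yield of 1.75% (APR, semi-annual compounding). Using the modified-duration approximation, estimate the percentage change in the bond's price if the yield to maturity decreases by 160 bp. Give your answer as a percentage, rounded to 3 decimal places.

+3.166%

Periodic yield y = 0.00875. Modified duration first:
  t   CF        PV=CF/(1+0.00875)^t    t·PV
  1        31.25        30.9789        30.9789
  2        31.25        30.7102        61.4204
  3        31.25        30.4438        91.3315
  4    25,031.25    24,173.9905    96,695.9619
  Σ                 24,266.1235    96,879.6928
P = 24,266.1235; D_Mac = 3.99238 half-year periods = 1.99619 yrs; D_mod = 1.99619/(1+0.00875) = 1.97888 yrs.
ΔP/P ≈ -D_mod · Δy = -1.97888 × (-0.016) = +0.031662 = +3.1662%.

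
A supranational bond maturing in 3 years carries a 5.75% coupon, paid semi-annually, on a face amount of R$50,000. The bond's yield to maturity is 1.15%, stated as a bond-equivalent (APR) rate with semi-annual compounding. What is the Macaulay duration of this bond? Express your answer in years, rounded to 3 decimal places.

Periodic yield y = 0.00575. Discount each cash flow and weight by its period:
  t   CF        PV=CF/(1+0.00575)^t    t·PV
  1     1,437.50     1,429.2816     1,429.2816
  2     1,437.50     1,421.1102     2,842.2205
  3     1,437.50     1,412.9856     4,238.9567
  4     1,437.50     1,404.9074     5,619.6294
  5     1,437.50     1,396.8753     6,984.3766
  6    51,437.50    49,698.0793   298,188.4761
  Σ                 56,763.2395   319,302.9410
Price P = Σ PV = 56,763.2395.
Macaulay duration = Σ(t·PV) / P = 319,302.9410 / 56,763.2395 = 5.62517 half-year periods.
In years: 5.62517 / 2 = 2.81259 years.

2.813 years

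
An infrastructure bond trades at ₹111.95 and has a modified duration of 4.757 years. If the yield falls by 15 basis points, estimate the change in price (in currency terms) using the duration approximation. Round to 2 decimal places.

+₹0.80

Duration approximation: ΔP/P ≈ -D_mod · Δy = -4.757 × (-0.0015) = +0.0071355.
ΔP ≈ 111.95 × (+0.0071355) = +0.798819225.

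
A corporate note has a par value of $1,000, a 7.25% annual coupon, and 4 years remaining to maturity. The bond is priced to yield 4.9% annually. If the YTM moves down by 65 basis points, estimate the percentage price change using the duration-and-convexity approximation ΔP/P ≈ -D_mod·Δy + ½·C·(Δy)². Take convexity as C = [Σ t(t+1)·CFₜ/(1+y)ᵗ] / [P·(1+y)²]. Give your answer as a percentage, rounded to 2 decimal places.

+2.28%

With y = 0.049:
  t   CF        PV=CF/(1+0.049)^t    t·PV        t(t+1)·PV
  1        72.50        69.1134        69.1134         138.2269
  2        72.50        65.8851       131.7701         395.3104
  3        72.50        62.8075       188.4225         753.6901
  4     1,072.50       885.7177     3,542.8710      17,714.3550
  Σ                  1,083.5238     3,932.1771      19,001.5824
P = 1,083.5238; D_Mac = 3.62906 yrs; D_mod = 3.45955 yrs; C = 15.93677.
Duration effect: -3.45955 × (-0.0065) = +0.022487
Convexity effect: 0.5 × 15.93677 × (-0.0065)² = +0.0003367
ΔP/P ≈ +0.022487 + 0.0003367 = +0.022824 = +2.2824%.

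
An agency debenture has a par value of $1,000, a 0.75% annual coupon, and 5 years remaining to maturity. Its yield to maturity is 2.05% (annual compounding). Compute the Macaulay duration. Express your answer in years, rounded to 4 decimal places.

Periodic yield y = 0.0205. Discount each cash flow and weight by its year:
  t   CF        PV=CF/(1+0.0205)^t    t·PV
  1         7.50         7.3493         7.3493
  2         7.50         7.2017        14.4034
  3         7.50         7.0570        21.1711
  4         7.50         6.9153        27.6611
  5     1,007.50       910.2905     4,551.4525
  Σ                    938.8138     4,622.0374
Price P = Σ PV = 938.8138.
Macaulay duration = Σ(t·PV) / P = 4,622.0374 / 938.8138 = 4.92327 years.

4.9233 years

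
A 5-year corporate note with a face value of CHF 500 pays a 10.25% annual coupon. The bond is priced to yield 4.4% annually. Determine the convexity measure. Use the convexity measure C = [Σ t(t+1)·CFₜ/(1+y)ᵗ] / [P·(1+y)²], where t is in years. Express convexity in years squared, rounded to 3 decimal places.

With y = 0.044:
  t   CF        PV=CF/(1+0.044)^t    t·PV        t(t+1)·PV
  1        51.25        49.0900        49.0900          98.1801
  2        51.25        47.0211        94.0422         282.1267
  3        51.25        45.0394       135.1181         540.4725
  4        51.25        43.1412       172.5647         862.8233
  5       551.25       444.4737     2,222.3687      13,334.2123
  Σ                    628.7654     2,673.1838      15,117.8148
P = 628.7654.
Convexity = Σ t(t+1)·PV / [P·(1+y)²] = 15,117.8148 / (628.7654 × 1.089936) = 22.05969.

22.060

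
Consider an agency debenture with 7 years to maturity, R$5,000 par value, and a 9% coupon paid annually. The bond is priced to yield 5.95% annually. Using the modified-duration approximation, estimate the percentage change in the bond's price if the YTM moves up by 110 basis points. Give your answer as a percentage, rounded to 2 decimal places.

Periodic yield y = 0.0595. Modified duration first:
  t   CF        PV=CF/(1+0.0595)^t    t·PV
  1       450.00       424.7286       424.7286
  2       450.00       400.8765       801.7530
  3       450.00       378.3638     1,135.0915
  4       450.00       357.1155     1,428.4619
  5       450.00       337.0604     1,685.3019
  6       450.00       318.1316     1,908.7893
  7     5,450.00     3,636.5518    25,455.8624
  Σ                  5,852.8282    32,839.9887
P = 5,852.8282; D_Mac = 5.61096 yrs; D_mod = 5.61096/(1+0.0595) = 5.29586 yrs.
ΔP/P ≈ -D_mod · Δy = -5.29586 × (+0.011) = -0.058254 = -5.8254%.

-5.83%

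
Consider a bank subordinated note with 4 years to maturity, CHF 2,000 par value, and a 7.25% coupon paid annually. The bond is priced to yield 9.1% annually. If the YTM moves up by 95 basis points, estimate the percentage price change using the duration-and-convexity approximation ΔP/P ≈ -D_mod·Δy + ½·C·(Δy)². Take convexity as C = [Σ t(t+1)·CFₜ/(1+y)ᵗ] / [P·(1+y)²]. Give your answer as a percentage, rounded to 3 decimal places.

With y = 0.091:
  t   CF        PV=CF/(1+0.091)^t    t·PV        t(t+1)·PV
  1       145.00       132.9056       132.9056         265.8112
  2       145.00       121.8200       243.6399         730.9198
  3       145.00       111.6590       334.9770       1,339.9081
  4     2,145.00     1,514.0084     6,056.0337      30,280.1687
  Σ                  1,880.3930     6,767.5563      32,616.8077
P = 1,880.3930; D_Mac = 3.59901 yrs; D_mod = 3.29882 yrs; C = 14.57281.
Duration effect: -3.29882 × (+0.0095) = -0.031339
Convexity effect: 0.5 × 14.57281 × (0.0095)² = +0.0006576
ΔP/P ≈ -0.031339 + 0.0006576 = -0.030681 = -3.0681%.

-3.068%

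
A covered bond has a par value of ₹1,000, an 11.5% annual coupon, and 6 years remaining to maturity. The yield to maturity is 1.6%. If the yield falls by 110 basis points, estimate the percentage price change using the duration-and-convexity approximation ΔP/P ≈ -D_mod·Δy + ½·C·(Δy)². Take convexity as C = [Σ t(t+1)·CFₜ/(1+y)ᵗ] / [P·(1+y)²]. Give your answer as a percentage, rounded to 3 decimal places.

With y = 0.016:
  t   CF        PV=CF/(1+0.016)^t    t·PV        t(t+1)·PV
  1       115.00       113.1890       113.1890         226.3780
  2       115.00       111.4065       222.8129         668.4388
  3       115.00       109.6520       328.9561       1,315.8245
  4       115.00       107.9252       431.7009       2,158.5047
  5       115.00       106.2256       531.1281       3,186.7688
  6     1,115.00     1,013.7074     6,082.2444      42,575.7111
  Σ                  1,562.1058     7,710.0316      50,131.6259
P = 1,562.1058; D_Mac = 4.93567 yrs; D_mod = 4.85794 yrs; C = 31.08951.
Duration effect: -4.85794 × (-0.011) = +0.053437
Convexity effect: 0.5 × 31.08951 × (-0.011)² = +0.0018809
ΔP/P ≈ +0.053437 + 0.0018809 = +0.055318 = +5.5318%.

+5.532%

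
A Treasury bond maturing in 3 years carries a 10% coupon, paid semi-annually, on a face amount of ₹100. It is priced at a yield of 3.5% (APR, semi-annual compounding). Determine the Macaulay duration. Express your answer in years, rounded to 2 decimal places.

Periodic yield y = 0.0175. Discount each cash flow and weight by its period:
  t   CF        PV=CF/(1+0.0175)^t    t·PV
  1         5.00         4.9140         4.9140
  2         5.00         4.8295         9.6590
  3         5.00         4.7464        14.2393
  4         5.00         4.6648        18.6592
  5         5.00         4.5846        22.9228
  6       105.00        94.6200       567.7198
  Σ                    118.3592       638.1140
Price P = Σ PV = 118.3592.
Macaulay duration = Σ(t·PV) / P = 638.1140 / 118.3592 = 5.39133 half-year periods.
In years: 5.39133 / 2 = 2.69567 years.

2.70 years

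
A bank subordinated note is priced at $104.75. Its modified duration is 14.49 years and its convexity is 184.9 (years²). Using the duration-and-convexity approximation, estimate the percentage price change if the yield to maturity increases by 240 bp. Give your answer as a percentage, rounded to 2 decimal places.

-29.45%

Duration effect: -D_mod·Δy = -14.49 × (+0.024) = -0.347760
Convexity effect: ½·C·(Δy)² = 0.5 × 184.9 × (0.024)² = +0.0532512
ΔP/P ≈ -0.347760 + 0.0532512 = -0.2945088
= -29.45088%.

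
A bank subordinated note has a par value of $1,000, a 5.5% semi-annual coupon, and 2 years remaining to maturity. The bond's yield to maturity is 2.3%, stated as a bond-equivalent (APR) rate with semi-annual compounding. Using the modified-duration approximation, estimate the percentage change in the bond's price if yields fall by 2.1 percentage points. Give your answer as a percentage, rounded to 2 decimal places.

+3.99%

Periodic yield y = 0.0115. Modified duration first:
  t   CF        PV=CF/(1+0.0115)^t    t·PV
  1        27.50        27.1873        27.1873
  2        27.50        26.8782        53.7565
  3        27.50        26.5727        79.7180
  4     1,027.50       981.5632     3,926.2529
  Σ                  1,062.2015     4,086.9147
P = 1,062.2015; D_Mac = 3.84759 half-year periods = 1.92379 yrs; D_mod = 1.92379/(1+0.0115) = 1.90192 yrs.
ΔP/P ≈ -D_mod · Δy = -1.90192 × (-0.021) = +0.039940 = +3.9940%.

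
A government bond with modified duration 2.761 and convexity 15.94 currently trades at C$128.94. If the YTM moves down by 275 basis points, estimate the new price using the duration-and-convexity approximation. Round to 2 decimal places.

Duration effect: -D_mod·Δy = -2.761 × (-0.0275) = +0.0759275
Convexity effect: ½·C·(Δy)² = 0.5 × 15.94 × (-0.0275)² = +0.0060273125
ΔP/P ≈ +0.0759275 + 0.0060273125 = +0.0819548125
New price ≈ 128.94 × (1 + 0.0819548125) = 139.50725352375.

C$139.51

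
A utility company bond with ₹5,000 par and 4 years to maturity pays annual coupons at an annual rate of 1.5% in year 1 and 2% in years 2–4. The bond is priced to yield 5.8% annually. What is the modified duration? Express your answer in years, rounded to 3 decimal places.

Periodic yield y = 0.058. First find Macaulay duration:
  t   CF        PV=CF/(1+0.058)^t    t·PV
  1        75.00        70.8885        70.8885
  2       100.00        89.3364       178.6729
  3       100.00        84.4390       253.3170
  4     5,100.00     4,070.3102    16,281.2407
  Σ                  4,314.9741    16,784.1190
P = 4,314.9741; Macaulay duration = 16,784.1190 / 4,314.9741 = 3.88974 years.
Modified duration = D_Mac / (1 + y) = 3.88974 / 1.058 = 3.67650 years.

3.677 years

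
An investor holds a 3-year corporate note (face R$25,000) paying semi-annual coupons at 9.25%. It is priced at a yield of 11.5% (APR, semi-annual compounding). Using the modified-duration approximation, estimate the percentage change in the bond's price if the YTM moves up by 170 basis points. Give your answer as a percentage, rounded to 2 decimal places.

-4.30%

Periodic yield y = 0.0575. Modified duration first:
  t   CF        PV=CF/(1+0.0575)^t    t·PV
  1     1,156.25     1,093.3806     1,093.3806
  2     1,156.25     1,033.9297     2,067.8593
  3     1,156.25       977.7113     2,933.1338
  4     1,156.25       924.5497     3,698.1986
  5     1,156.25       874.2786     4,371.3932
  6    26,156.25    18,702.2227   112,213.3360
  Σ                 23,606.0725   126,377.3015
P = 23,606.0725; D_Mac = 5.35359 half-year periods = 2.67680 yrs; D_mod = 2.67680/(1+0.0575) = 2.53125 yrs.
ΔP/P ≈ -D_mod · Δy = -2.53125 × (+0.017) = -0.043031 = -4.3031%.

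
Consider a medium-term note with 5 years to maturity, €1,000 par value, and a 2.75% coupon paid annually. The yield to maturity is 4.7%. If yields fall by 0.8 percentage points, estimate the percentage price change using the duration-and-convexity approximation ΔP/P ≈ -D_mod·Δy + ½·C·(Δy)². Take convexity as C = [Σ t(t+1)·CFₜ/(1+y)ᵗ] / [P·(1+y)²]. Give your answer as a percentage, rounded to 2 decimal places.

With y = 0.047:
  t   CF        PV=CF/(1+0.047)^t    t·PV        t(t+1)·PV
  1        27.50        26.2655        26.2655          52.5310
  2        27.50        25.0865        50.1729         150.5187
  3        27.50        23.9603        71.8810         287.5239
  4        27.50        22.8847        91.5390         457.6948
  5     1,027.50       816.6734     4,083.3671      24,500.2027
  Σ                    914.8705     4,323.2255      25,448.4711
P = 914.8705; D_Mac = 4.72551 yrs; D_mod = 4.51338 yrs; C = 25.37516.
Duration effect: -4.51338 × (-0.008) = +0.036107
Convexity effect: 0.5 × 25.37516 × (-0.008)² = +0.0008120
ΔP/P ≈ +0.036107 + 0.0008120 = +0.036919 = +3.6919%.

+3.69%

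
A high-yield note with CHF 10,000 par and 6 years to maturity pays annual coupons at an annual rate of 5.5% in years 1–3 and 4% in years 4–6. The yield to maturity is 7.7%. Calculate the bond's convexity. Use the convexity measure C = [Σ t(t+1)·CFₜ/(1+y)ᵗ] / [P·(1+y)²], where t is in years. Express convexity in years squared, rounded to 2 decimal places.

With y = 0.077:
  t   CF        PV=CF/(1+0.077)^t    t·PV        t(t+1)·PV
  1       550.00       510.6778       510.6778       1,021.3556
  2       550.00       474.1670       948.3339       2,845.0017
  3       550.00       440.2664     1,320.7993       5,283.1973
  4       400.00       297.3016     1,189.2062       5,946.0311
  5       400.00       276.0460     1,380.2301       8,281.3803
  6    10,400.00     6,664.0634    39,984.3803     279,890.6624
  Σ                  8,662.5222    45,333.6276     303,267.6283
P = 8,662.5222.
Convexity = Σ t(t+1)·PV / [P·(1+y)²] = 303,267.6283 / (8,662.5222 × 1.159929) = 30.18216.

30.18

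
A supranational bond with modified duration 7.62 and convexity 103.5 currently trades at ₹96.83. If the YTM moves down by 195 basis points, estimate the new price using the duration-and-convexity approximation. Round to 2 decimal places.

Duration effect: -D_mod·Δy = -7.62 × (-0.0195) = +0.148590
Convexity effect: ½·C·(Δy)² = 0.5 × 103.5 × (-0.0195)² = +0.0196779375
ΔP/P ≈ +0.148590 + 0.0196779375 = +0.1682679375
New price ≈ 96.83 × (1 + 0.1682679375) = 113.123384388125.

₹113.12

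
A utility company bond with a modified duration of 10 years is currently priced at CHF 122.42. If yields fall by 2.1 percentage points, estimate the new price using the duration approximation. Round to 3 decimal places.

CHF 148.128

Duration approximation: ΔP/P ≈ -D_mod · Δy = -10 × (-0.021) = +0.210000.
New price ≈ 122.42 × (1 + 0.210000) = 148.12820.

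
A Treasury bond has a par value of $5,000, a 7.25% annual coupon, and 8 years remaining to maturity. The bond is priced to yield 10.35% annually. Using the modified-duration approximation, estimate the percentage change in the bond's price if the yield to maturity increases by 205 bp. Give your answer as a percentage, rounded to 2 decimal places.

-11.46%

Periodic yield y = 0.1035. Modified duration first:
  t   CF        PV=CF/(1+0.1035)^t    t·PV
  1       362.50       328.5002       328.5002
  2       362.50       297.6894       595.3788
  3       362.50       269.7684       809.3051
  4       362.50       244.4661       977.8644
  5       362.50       221.5370     1,107.6851
  6       362.50       200.7585     1,204.5511
  7       362.50       181.9289     1,273.5022
  8     5,362.50     2,438.8697    19,510.9579
  Σ                  4,183.5182    25,807.7448
P = 4,183.5182; D_Mac = 6.16891 yrs; D_mod = 6.16891/(1+0.1035) = 5.59031 yrs.
ΔP/P ≈ -D_mod · Δy = -5.59031 × (+0.0205) = -0.114601 = -11.4601%.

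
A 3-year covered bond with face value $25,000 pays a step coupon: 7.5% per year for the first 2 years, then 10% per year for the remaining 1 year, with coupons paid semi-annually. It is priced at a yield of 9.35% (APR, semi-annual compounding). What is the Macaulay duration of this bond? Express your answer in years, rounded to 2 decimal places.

Periodic yield y = 0.04675. Discount each cash flow and weight by its period:
  t   CF        PV=CF/(1+0.04675)^t    t·PV
  1       937.50       895.6293       895.6293
  2       937.50       855.6287     1,711.2574
  3       937.50       817.4146     2,452.2437
  4       937.50       780.9071     3,123.6286
  5     1,250.00       994.7070     4,973.5349
  6    26,250.00    19,955.9079   119,735.4472
  Σ                 24,300.1946   132,891.7411
Price P = Σ PV = 24,300.1946.
Macaulay duration = Σ(t·PV) / P = 132,891.7411 / 24,300.1946 = 5.46875 half-year periods.
In years: 5.46875 / 2 = 2.73438 years.

2.73 years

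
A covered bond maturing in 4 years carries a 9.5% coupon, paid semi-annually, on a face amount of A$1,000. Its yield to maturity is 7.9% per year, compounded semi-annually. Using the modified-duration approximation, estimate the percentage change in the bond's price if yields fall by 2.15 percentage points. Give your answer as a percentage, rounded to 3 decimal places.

+7.109%

Periodic yield y = 0.0395. Modified duration first:
  t   CF        PV=CF/(1+0.0395)^t    t·PV
  1        47.50        45.6950        45.6950
  2        47.50        43.9587        87.9174
  3        47.50        42.2883       126.8649
  4        47.50        40.6814       162.7255
  5        47.50        39.1355       195.6776
  6        47.50        37.6484       225.8905
  7        47.50        36.2178       253.5247
  8     1,047.50       768.3482     6,146.7857
  Σ                  1,053.9733     7,245.0812
P = 1,053.9733; D_Mac = 6.87406 half-year periods = 3.43703 yrs; D_mod = 3.43703/(1+0.0395) = 3.30643 yrs.
ΔP/P ≈ -D_mod · Δy = -3.30643 × (-0.0215) = +0.071088 = +7.1088%.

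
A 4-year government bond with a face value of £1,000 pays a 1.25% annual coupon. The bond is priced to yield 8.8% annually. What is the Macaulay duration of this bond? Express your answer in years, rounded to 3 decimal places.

3.913 years

Periodic yield y = 0.088. Discount each cash flow and weight by its year:
  t   CF        PV=CF/(1+0.088)^t    t·PV
  1        12.50        11.4890        11.4890
  2        12.50        10.5597        21.1194
  3        12.50         9.7056        29.1169
  4     1,012.50       722.5692     2,890.2768
  Σ                    754.3235     2,952.0021
Price P = Σ PV = 754.3235.
Macaulay duration = Σ(t·PV) / P = 2,952.0021 / 754.3235 = 3.91344 years.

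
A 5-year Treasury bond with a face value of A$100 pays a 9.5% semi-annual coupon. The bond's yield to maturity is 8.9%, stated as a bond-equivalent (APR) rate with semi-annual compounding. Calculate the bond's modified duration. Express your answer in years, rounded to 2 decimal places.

Periodic yield y = 0.0445. First find Macaulay duration:
  t   CF        PV=CF/(1+0.0445)^t    t·PV
  1         4.75         4.5476         4.5476
  2         4.75         4.3539         8.7078
  3         4.75         4.1684        12.5052
  4         4.75         3.9908        15.9632
  5         4.75         3.8208        19.1039
  6         4.75         3.6580        21.9480
  7         4.75         3.5021        24.5150
  8         4.75         3.3529        26.8235
  9         4.75         3.2101        28.8908
  10      104.75        67.7750       677.7501
  Σ                    102.3797       840.7551
P = 102.3797; Macaulay duration = 840.7551 / 102.3797 = 8.21213 half-year periods = 4.10607 years.
Modified duration = D_Mac / (1 + y) = 4.10607 / 1.0445 = 3.93113 years.

3.93 years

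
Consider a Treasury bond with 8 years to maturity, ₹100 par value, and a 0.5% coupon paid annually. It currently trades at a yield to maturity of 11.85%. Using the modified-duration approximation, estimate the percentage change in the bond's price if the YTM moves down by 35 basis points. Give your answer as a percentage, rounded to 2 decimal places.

Periodic yield y = 0.1185. Modified duration first:
  t   CF        PV=CF/(1+0.1185)^t    t·PV
  1         0.50         0.4470         0.4470
  2         0.50         0.3997         0.7993
  3         0.50         0.3573         1.0720
  4         0.50         0.3195         1.2779
  5         0.50         0.2856         1.4281
  6         0.50         0.2554         1.5322
  7         0.50         0.2283         1.5981
  8       100.50        41.0278       328.2223
  Σ                     43.3206       336.3770
P = 43.3206; D_Mac = 7.76483 yrs; D_mod = 7.76483/(1+0.1185) = 6.94218 yrs.
ΔP/P ≈ -D_mod · Δy = -6.94218 × (-0.0035) = +0.024298 = +2.4298%.

+2.43%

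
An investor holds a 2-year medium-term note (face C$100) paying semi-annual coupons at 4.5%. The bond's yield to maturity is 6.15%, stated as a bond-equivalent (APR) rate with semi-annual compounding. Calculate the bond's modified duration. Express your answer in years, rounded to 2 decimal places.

1.88 years

Periodic yield y = 0.03075. First find Macaulay duration:
  t   CF        PV=CF/(1+0.03075)^t    t·PV
  1         2.25         2.1829         2.1829
  2         2.25         2.1178         4.2355
  3         2.25         2.0546         6.1637
  4       102.25        90.5837       362.3347
  Σ                     96.9389       374.9168
P = 96.9389; Macaulay duration = 374.9168 / 96.9389 = 3.86756 half-year periods = 1.93378 years.
Modified duration = D_Mac / (1 + y) = 1.93378 / 1.03075 = 1.87609 years.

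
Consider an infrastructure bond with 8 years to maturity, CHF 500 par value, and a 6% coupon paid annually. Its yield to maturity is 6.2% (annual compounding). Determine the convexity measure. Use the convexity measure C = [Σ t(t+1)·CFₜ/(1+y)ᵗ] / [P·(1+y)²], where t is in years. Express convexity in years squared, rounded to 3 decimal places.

With y = 0.062:
  t   CF        PV=CF/(1+0.062)^t    t·PV        t(t+1)·PV
  1        30.00        28.2486        28.2486          56.4972
  2        30.00        26.5994        53.1988         159.5965
  3        30.00        25.0465        75.1396         300.5585
  4        30.00        23.5843        94.3372         471.6862
  5        30.00        22.2074       111.0372         666.2235
  6        30.00        20.9110       125.4658         878.2607
  7        30.00        19.6902       137.8312       1,102.6500
  8       530.00       327.5516     2,620.4129      23,583.7158
  Σ                    493.8391     3,245.6715      27,219.1883
P = 493.8391.
Convexity = Σ t(t+1)·PV / [P·(1+y)²] = 27,219.1883 / (493.8391 × 1.127844) = 48.86982.

48.870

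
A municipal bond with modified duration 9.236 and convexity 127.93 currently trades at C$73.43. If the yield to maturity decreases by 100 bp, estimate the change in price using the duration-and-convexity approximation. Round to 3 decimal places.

+C$7.252

Duration effect: -D_mod·Δy = -9.236 × (-0.01) = +0.092360
Convexity effect: ½·C·(Δy)² = 0.5 × 127.93 × (-0.01)² = +0.0063965
ΔP/P ≈ +0.092360 + 0.0063965 = +0.0987565
ΔP ≈ 73.43 × (+0.0987565) = +7.251689795.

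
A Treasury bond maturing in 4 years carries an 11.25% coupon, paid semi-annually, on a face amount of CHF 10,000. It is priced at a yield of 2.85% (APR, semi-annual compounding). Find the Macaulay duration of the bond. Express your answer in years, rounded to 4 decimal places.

Periodic yield y = 0.01425. Discount each cash flow and weight by its period:
  t   CF        PV=CF/(1+0.01425)^t    t·PV
  1       562.50       554.5970       554.5970
  2       562.50       546.8050     1,093.6100
  3       562.50       539.1225     1,617.3676
  4       562.50       531.5480     2,126.1919
  5       562.50       524.0798     2,620.3991
  6       562.50       516.7166     3,100.2997
  7       562.50       509.4569     3,566.1980
  8    10,562.50     9,432.0608    75,456.4863
  Σ                 13,154.3866    90,135.1496
Price P = Σ PV = 13,154.3866.
Macaulay duration = Σ(t·PV) / P = 90,135.1496 / 13,154.3866 = 6.85210 half-year periods.
In years: 6.85210 / 2 = 3.42605 years.

3.4260 years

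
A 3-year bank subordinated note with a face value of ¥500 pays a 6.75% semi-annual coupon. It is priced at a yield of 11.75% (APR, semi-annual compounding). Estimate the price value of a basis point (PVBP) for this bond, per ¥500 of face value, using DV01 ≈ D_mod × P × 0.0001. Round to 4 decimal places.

Periodic yield y = 0.05875.
  t   CF        PV=CF/(1+0.05875)^t    t·PV
  1       16.875        15.9386        15.9386
  2       16.875        15.0542        30.1083
  3       16.875        14.2188        42.6565
  4       16.875        13.4298        53.7193
  5       16.875        12.6846        63.4230
  6      516.875       366.9653     2,201.7917
  Σ                    438.2913     2,407.6374
P = 438.2913; D_Mac = 5.49324 half-year periods = 2.74662 yrs; D_mod = 2.59421 yrs.
DV01 ≈ 2.59421 × 438.2913 × 0.0001 = 0.113702.

¥0.1137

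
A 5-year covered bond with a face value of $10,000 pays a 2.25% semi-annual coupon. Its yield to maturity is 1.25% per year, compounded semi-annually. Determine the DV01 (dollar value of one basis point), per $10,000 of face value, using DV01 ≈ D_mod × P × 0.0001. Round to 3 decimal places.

$4.963

Periodic yield y = 0.00625.
  t   CF        PV=CF/(1+0.00625)^t    t·PV
  1       112.50       111.8012       111.8012
  2       112.50       111.1068       222.2136
  3       112.50       110.4167       331.2502
  4       112.50       109.7309       438.9236
  5       112.50       109.0493       545.2467
  6       112.50       108.3720       650.2321
  7       112.50       107.6989       753.8923
  8       112.50       107.0300       856.2397
  9       112.50       106.3652       957.2866
  10   10,112.50     9,501.6625    95,016.6252
  Σ                 10,483.2336    99,883.7113
P = 10,483.2336; D_Mac = 9.52795 half-year periods = 4.76397 yrs; D_mod = 4.73438 yrs.
DV01 ≈ 4.73438 × 10,483.2336 × 0.0001 = 4.963166.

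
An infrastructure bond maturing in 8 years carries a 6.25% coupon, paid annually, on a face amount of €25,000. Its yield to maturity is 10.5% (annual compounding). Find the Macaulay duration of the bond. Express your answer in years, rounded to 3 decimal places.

Periodic yield y = 0.105. Discount each cash flow and weight by its year:
  t   CF        PV=CF/(1+0.105)^t    t·PV
  1     1,562.50     1,414.0271     1,414.0271
  2     1,562.50     1,279.6626     2,559.3252
  3     1,562.50     1,158.0657     3,474.1970
  4     1,562.50     1,048.0232     4,192.0930
  5     1,562.50       948.4373     4,742.1866
  6     1,562.50       858.3143     5,149.8859
  7     1,562.50       776.7550     5,437.2853
  8    26,562.50    11,950.0775    95,600.6203
  Σ                 19,433.3629   122,569.6204
Price P = Σ PV = 19,433.3629.
Macaulay duration = Σ(t·PV) / P = 122,569.6204 / 19,433.3629 = 6.30717 years.

6.307 years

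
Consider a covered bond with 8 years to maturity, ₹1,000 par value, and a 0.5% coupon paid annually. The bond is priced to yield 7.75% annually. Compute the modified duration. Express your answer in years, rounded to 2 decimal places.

Periodic yield y = 0.0775. First find Macaulay duration:
  t   CF        PV=CF/(1+0.0775)^t    t·PV
  1         5.00         4.6404         4.6404
  2         5.00         4.3066         8.6132
  3         5.00         3.9969        11.9906
  4         5.00         3.7094        14.8375
  5         5.00         3.4426        17.2129
  6         5.00         3.1950        19.1698
  7         5.00         2.9652        20.7562
  8     1,005.00       553.1308     4,425.0463
  Σ                    579.3867     4,522.2668
P = 579.3867; Macaulay duration = 4,522.2668 / 579.3867 = 7.80527 years.
Modified duration = D_Mac / (1 + y) = 7.80527 / 1.0775 = 7.24387 years.

7.24 years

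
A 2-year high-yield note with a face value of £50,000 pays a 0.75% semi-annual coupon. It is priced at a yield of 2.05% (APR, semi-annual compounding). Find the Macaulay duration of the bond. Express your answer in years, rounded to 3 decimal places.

Periodic yield y = 0.01025. Discount each cash flow and weight by its period:
  t   CF        PV=CF/(1+0.01025)^t    t·PV
  1       187.50       185.5976       185.5976
  2       187.50       183.7146       367.4291
  3       187.50       181.8506       545.5517
  4    50,187.50    48,181.4789   192,725.9156
  Σ                 48,732.6416   193,824.4940
Price P = Σ PV = 48,732.6416.
Macaulay duration = Σ(t·PV) / P = 193,824.4940 / 48,732.6416 = 3.97730 half-year periods.
In years: 3.97730 / 2 = 1.98865 years.

1.989 years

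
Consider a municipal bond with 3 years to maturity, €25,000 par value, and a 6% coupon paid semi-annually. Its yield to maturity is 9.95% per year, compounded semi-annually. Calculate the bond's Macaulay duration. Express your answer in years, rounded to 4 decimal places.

Periodic yield y = 0.04975. Discount each cash flow and weight by its period:
  t   CF        PV=CF/(1+0.04975)^t    t·PV
  1       750.00       714.4558       714.4558
  2       750.00       680.5962     1,361.1923
  3       750.00       648.3412     1,945.0236
  4       750.00       617.6149     2,470.4594
  5       750.00       588.3447     2,941.7235
  6    25,750.00    19,242.5194   115,455.1165
  Σ                 22,491.8721   124,887.9711
Price P = Σ PV = 22,491.8721.
Macaulay duration = Σ(t·PV) / P = 124,887.9711 / 22,491.8721 = 5.55258 half-year periods.
In years: 5.55258 / 2 = 2.77629 years.

2.7763 years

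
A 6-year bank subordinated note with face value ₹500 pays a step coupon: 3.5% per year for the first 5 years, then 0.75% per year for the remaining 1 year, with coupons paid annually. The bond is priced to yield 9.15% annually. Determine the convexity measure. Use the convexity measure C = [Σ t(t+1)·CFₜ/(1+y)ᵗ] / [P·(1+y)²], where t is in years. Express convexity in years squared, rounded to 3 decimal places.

With y = 0.0915:
  t   CF        PV=CF/(1+0.0915)^t    t·PV        t(t+1)·PV
  1        17.50        16.0330        16.0330          32.0660
  2        17.50        14.6889        29.3779          88.1337
  3        17.50        13.4576        40.3727         161.4909
  4        17.50        12.3294        49.3177         246.5887
  5        17.50        11.2959        56.4793         338.8758
  6       503.75       297.9015     1,787.4087      12,511.8610
  Σ                    365.7062     1,978.9893      13,379.0160
P = 365.7062.
Convexity = Σ t(t+1)·PV / [P·(1+y)²] = 13,379.0160 / (365.7062 × 1.191372) = 30.70749.

30.707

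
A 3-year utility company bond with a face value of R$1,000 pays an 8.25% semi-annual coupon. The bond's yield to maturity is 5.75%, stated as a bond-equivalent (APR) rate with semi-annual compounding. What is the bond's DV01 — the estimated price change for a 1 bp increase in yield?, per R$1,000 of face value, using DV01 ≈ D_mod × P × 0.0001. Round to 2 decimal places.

R$0.28

Periodic yield y = 0.02875.
  t   CF        PV=CF/(1+0.02875)^t    t·PV
  1        41.25        40.0972        40.0972
  2        41.25        38.9766        77.9533
  3        41.25        37.8874       113.6621
  4        41.25        36.8285       147.3142
  5        41.25        35.7993       178.9966
  6     1,041.25       878.4073     5,270.4437
  Σ                  1,067.9963     5,828.4670
P = 1,067.9963; D_Mac = 5.45738 half-year periods = 2.72869 yrs; D_mod = 2.65243 yrs.
DV01 ≈ 2.65243 × 1,067.9963 × 0.0001 = 0.283279.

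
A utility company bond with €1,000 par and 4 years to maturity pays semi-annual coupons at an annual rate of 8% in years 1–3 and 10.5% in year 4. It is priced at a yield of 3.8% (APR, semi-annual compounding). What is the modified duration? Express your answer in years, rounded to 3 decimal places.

Periodic yield y = 0.019. First find Macaulay duration:
  t   CF        PV=CF/(1+0.019)^t    t·PV
  1        40.00        39.2542        39.2542
  2        40.00        38.5222        77.0445
  3        40.00        37.8040       113.4119
  4        40.00        37.0991       148.3964
  5        40.00        36.4074       182.0368
  6        40.00        35.7285       214.3711
  7        52.50        46.0193       322.1351
  8     1,052.50       905.3753     7,243.0022
  Σ                  1,176.2099     8,339.6521
P = 1,176.2099; Macaulay duration = 8,339.6521 / 1,176.2099 = 7.09028 half-year periods = 3.54514 years.
Modified duration = D_Mac / (1 + y) = 3.54514 / 1.019 = 3.47904 years.

3.479 years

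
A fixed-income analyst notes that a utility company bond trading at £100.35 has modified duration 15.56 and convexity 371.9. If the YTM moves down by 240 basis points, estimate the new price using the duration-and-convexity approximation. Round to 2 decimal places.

£148.57

Duration effect: -D_mod·Δy = -15.56 × (-0.024) = +0.373440
Convexity effect: ½·C·(Δy)² = 0.5 × 371.9 × (-0.024)² = +0.1071072
ΔP/P ≈ +0.373440 + 0.1071072 = +0.4805472
New price ≈ 100.35 × (1 + 0.4805472) = 148.57291152.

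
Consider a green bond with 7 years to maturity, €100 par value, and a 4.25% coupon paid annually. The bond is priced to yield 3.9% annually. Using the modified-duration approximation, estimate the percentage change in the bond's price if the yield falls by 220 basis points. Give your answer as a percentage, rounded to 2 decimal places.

Periodic yield y = 0.039. Modified duration first:
  t   CF        PV=CF/(1+0.039)^t    t·PV
  1         4.25         4.0905         4.0905
  2         4.25         3.9369         7.8739
  3         4.25         3.7892        11.3675
  4         4.25         3.6469        14.5877
  5         4.25         3.5100        17.5502
  6         4.25         3.3783        20.2697
  7       104.25        79.7567       558.2970
  Σ                    102.1085       634.0363
P = 102.1085; D_Mac = 6.20944 yrs; D_mod = 6.20944/(1+0.039) = 5.97636 yrs.
ΔP/P ≈ -D_mod · Δy = -5.97636 × (-0.022) = +0.131480 = +13.1480%.

+13.15%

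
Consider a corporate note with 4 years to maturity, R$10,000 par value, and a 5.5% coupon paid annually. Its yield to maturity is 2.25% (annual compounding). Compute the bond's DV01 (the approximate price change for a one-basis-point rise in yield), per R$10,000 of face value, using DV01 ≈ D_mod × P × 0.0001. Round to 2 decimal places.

Periodic yield y = 0.0225.
  t   CF        PV=CF/(1+0.0225)^t    t·PV
  1       550.00       537.8973       537.8973
  2       550.00       526.0609     1,052.1219
  3       550.00       514.4850     1,543.4551
  4    10,550.00     9,651.5973    38,606.3892
  Σ                 11,230.0406    41,739.8634
P = 11,230.0406; D_Mac = 3.71680 yrs; D_mod = 3.63502 yrs.
DV01 ≈ 3.63502 × 11,230.0406 × 0.0001 = 4.082138.

R$4.08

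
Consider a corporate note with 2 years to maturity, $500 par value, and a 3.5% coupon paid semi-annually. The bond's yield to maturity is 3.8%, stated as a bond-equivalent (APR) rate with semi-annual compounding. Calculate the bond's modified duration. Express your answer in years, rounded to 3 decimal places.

1.912 years

Periodic yield y = 0.019. First find Macaulay duration:
  t   CF        PV=CF/(1+0.019)^t    t·PV
  1         8.75         8.5868         8.5868
  2         8.75         8.4267        16.8535
  3         8.75         8.2696        24.8089
  4       508.75       471.8540     1,887.4162
  Σ                    497.1373     1,937.6654
P = 497.1373; Macaulay duration = 1,937.6654 / 497.1373 = 3.89765 half-year periods = 1.94882 years.
Modified duration = D_Mac / (1 + y) = 1.94882 / 1.019 = 1.91249 years.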